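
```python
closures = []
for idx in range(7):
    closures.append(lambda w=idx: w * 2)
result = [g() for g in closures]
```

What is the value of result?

Step 1: Default arg w=idx captures idx at each iteration.
Step 2: closures[k] has w defaulting to k, returns k * 2.
Step 3: result = [0, 2, 4, 6, 8, 10, 12]

The answer is [0, 2, 4, 6, 8, 10, 12].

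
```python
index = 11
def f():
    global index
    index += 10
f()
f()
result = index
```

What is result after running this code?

Step 1: index = 11.
Step 2: First f(): index = 11 + 10 = 21.
Step 3: Second f(): index = 21 + 10 = 31. result = 31

The answer is 31.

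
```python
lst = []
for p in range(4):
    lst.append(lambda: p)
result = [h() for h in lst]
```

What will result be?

Step 1: All 4 lambdas share the same variable p.
Step 2: After the loop, p = 3.
Step 3: Each call returns 3. result = [3, 3, 3, 3]

The answer is [3, 3, 3, 3].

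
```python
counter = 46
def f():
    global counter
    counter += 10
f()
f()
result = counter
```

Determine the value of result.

Step 1: counter = 46.
Step 2: First f(): counter = 46 + 10 = 56.
Step 3: Second f(): counter = 56 + 10 = 66. result = 66

The answer is 66.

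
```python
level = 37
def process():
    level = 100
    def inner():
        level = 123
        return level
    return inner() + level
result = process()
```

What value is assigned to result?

Step 1: process() has local level = 100. inner() has local level = 123.
Step 2: inner() returns its local level = 123.
Step 3: process() returns 123 + its own level (100) = 223

The answer is 223.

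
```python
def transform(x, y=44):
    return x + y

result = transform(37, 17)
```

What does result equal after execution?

Step 1: transform(37, 17) overrides default y with 17.
Step 2: Returns 37 + 17 = 54.
Step 3: result = 54

The answer is 54.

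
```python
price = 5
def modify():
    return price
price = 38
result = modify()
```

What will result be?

Step 1: price is first set to 5, then reassigned to 38.
Step 2: modify() is called after the reassignment, so it looks up the current global price = 38.
Step 3: result = 38

The answer is 38.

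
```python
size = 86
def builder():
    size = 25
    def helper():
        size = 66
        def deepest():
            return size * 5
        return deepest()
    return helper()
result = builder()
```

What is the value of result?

Step 1: deepest() looks up size through LEGB: not local, finds size = 66 in enclosing helper().
Step 2: Returns 66 * 5 = 330.
Step 3: result = 330

The answer is 330.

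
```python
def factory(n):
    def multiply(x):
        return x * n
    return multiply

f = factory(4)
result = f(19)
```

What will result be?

Step 1: factory(4) returns multiply closure with n = 4.
Step 2: f(19) computes 19 * 4 = 76.
Step 3: result = 76

The answer is 76.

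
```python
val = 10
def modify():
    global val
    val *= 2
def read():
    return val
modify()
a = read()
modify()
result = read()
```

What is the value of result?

Step 1: val = 10.
Step 2: First modify(): val = 10 * 2 = 20.
Step 3: Second modify(): val = 20 * 2 = 40.
Step 4: read() returns 40

The answer is 40.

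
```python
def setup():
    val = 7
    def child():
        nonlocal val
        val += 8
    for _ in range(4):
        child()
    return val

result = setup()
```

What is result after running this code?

Step 1: val = 7.
Step 2: child() is called 4 times in a loop, each adding 8 via nonlocal.
Step 3: val = 7 + 8 * 4 = 39

The answer is 39.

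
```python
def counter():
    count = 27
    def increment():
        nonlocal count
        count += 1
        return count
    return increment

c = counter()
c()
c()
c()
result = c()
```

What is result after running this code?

Step 1: counter() creates closure with count = 27.
Step 2: Each c() call increments count via nonlocal. After 4 calls: 27 + 4 = 31.
Step 3: result = 31

The answer is 31.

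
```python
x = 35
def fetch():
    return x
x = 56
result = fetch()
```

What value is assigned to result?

Step 1: x is first set to 35, then reassigned to 56.
Step 2: fetch() is called after the reassignment, so it looks up the current global x = 56.
Step 3: result = 56

The answer is 56.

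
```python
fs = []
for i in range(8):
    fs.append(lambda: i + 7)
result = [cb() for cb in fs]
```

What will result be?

Step 1: All lambdas capture i by reference. After the loop, i = 7.
Step 2: Each call returns 7 + 7 = 14.
Step 3: result = [14, 14, 14, 14, 14, 14, 14, 14]

The answer is [14, 14, 14, 14, 14, 14, 14, 14].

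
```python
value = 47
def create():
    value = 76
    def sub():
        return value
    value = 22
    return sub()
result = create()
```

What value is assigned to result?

Step 1: create() sets value = 76, then later value = 22.
Step 2: sub() is called after value is reassigned to 22. Closures capture variables by reference, not by value.
Step 3: result = 22

The answer is 22.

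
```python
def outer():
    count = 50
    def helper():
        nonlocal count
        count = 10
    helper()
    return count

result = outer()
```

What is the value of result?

Step 1: outer() sets count = 50.
Step 2: helper() uses nonlocal to reassign count = 10.
Step 3: result = 10

The answer is 10.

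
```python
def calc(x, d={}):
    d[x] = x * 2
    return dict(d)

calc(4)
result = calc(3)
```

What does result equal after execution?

Step 1: Mutable default dict is shared across calls.
Step 2: First call adds 4: 8. Second call adds 3: 6.
Step 3: result = {4: 8, 3: 6}

The answer is {4: 8, 3: 6}.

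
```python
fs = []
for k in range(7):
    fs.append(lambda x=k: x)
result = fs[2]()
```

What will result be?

Step 1: Default argument x=k captures k's value at each iteration.
Step 2: fs[2] captured x = 2 when k was 2.
Step 3: result = 2

The answer is 2.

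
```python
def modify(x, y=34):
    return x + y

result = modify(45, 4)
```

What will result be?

Step 1: modify(45, 4) overrides default y with 4.
Step 2: Returns 45 + 4 = 49.
Step 3: result = 49

The answer is 49.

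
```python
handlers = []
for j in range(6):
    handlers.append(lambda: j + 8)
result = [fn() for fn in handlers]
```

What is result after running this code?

Step 1: All lambdas capture j by reference. After the loop, j = 5.
Step 2: Each call returns 5 + 8 = 13.
Step 3: result = [13, 13, 13, 13, 13, 13]

The answer is [13, 13, 13, 13, 13, 13].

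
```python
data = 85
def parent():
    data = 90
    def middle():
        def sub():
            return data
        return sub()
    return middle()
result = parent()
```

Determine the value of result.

Step 1: parent() defines data = 90. middle() and sub() have no local data.
Step 2: sub() checks local (none), enclosing middle() (none), enclosing parent() and finds data = 90.
Step 3: result = 90

The answer is 90.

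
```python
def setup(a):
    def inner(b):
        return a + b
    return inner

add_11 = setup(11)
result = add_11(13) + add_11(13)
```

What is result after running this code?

Step 1: add_11 captures a = 11.
Step 2: add_11(13) = 11 + 13 = 24, called twice.
Step 3: result = 24 + 24 = 48

The answer is 48.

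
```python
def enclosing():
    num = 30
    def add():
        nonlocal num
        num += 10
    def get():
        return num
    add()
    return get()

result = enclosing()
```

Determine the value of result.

Step 1: num = 30. add() modifies it via nonlocal, get() reads it.
Step 2: add() makes num = 30 + 10 = 40.
Step 3: get() returns 40. result = 40

The answer is 40.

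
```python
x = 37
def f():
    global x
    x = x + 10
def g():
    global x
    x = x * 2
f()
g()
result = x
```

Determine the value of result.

Step 1: x = 37.
Step 2: f() adds 10: x = 37 + 10 = 47.
Step 3: g() doubles: x = 47 * 2 = 94.
Step 4: result = 94

The answer is 94.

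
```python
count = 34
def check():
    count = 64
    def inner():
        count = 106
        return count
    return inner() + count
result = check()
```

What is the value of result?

Step 1: check() has local count = 64. inner() has local count = 106.
Step 2: inner() returns its local count = 106.
Step 3: check() returns 106 + its own count (64) = 170

The answer is 170.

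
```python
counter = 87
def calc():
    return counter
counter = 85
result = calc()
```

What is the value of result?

Step 1: counter is first set to 87, then reassigned to 85.
Step 2: calc() is called after the reassignment, so it looks up the current global counter = 85.
Step 3: result = 85

The answer is 85.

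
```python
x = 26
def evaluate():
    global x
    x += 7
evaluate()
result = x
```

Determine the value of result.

Step 1: x = 26 globally.
Step 2: evaluate() modifies global x: x += 7 = 33.
Step 3: result = 33

The answer is 33.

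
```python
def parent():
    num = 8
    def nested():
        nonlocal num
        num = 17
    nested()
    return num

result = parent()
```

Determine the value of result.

Step 1: parent() sets num = 8.
Step 2: nested() uses nonlocal to reassign num = 17.
Step 3: result = 17

The answer is 17.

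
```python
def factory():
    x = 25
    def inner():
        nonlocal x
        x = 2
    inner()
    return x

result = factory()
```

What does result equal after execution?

Step 1: factory() sets x = 25.
Step 2: inner() uses nonlocal to reassign x = 2.
Step 3: result = 2

The answer is 2.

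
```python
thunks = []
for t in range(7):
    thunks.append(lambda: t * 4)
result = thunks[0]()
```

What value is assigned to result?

Step 1: All lambdas reference the same variable t (late binding).
Step 2: After the loop, t = 6. Every lambda returns t * 4.
Step 3: thunks[0]() = 6 * 4 = 24

The answer is 24.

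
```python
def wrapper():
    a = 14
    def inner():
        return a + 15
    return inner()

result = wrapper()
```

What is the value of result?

Step 1: wrapper() defines a = 14.
Step 2: inner() reads a = 14 from enclosing scope, returns 14 + 15 = 29.
Step 3: result = 29

The answer is 29.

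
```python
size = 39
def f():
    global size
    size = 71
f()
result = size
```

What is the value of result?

Step 1: size = 39 globally.
Step 2: f() declares global size and sets it to 71.
Step 3: After f(), global size = 71. result = 71

The answer is 71.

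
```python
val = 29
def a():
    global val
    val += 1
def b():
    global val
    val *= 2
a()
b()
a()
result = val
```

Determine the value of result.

Step 1: val = 29.
Step 2: a(): val = 29 + 1 = 30.
Step 3: b(): val = 30 * 2 = 60.
Step 4: a(): val = 60 + 1 = 61

The answer is 61.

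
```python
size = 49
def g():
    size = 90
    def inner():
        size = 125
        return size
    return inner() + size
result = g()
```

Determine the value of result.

Step 1: g() has local size = 90. inner() has local size = 125.
Step 2: inner() returns its local size = 125.
Step 3: g() returns 125 + its own size (90) = 215

The answer is 215.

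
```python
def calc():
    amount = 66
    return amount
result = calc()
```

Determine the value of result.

Step 1: calc() defines amount = 66 in its local scope.
Step 2: return amount finds the local variable amount = 66.
Step 3: result = 66

The answer is 66.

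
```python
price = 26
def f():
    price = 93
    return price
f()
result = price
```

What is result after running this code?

Step 1: price = 26 globally.
Step 2: f() creates a LOCAL price = 93 (no global keyword!).
Step 3: The global price is unchanged. result = 26

The answer is 26.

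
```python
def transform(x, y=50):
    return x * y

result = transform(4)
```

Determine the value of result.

Step 1: transform(4) uses default y = 50.
Step 2: Returns 4 * 50 = 200.
Step 3: result = 200

The answer is 200.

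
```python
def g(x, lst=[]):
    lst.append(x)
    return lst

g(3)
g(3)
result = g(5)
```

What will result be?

Step 1: Mutable default argument gotcha! The list [] is created once.
Step 2: Each call appends to the SAME list: [3], [3, 3], [3, 3, 5].
Step 3: result = [3, 3, 5]

The answer is [3, 3, 5].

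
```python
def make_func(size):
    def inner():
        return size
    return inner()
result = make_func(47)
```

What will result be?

Step 1: make_func(47) binds parameter size = 47.
Step 2: inner() looks up size in enclosing scope and finds the parameter size = 47.
Step 3: result = 47

The answer is 47.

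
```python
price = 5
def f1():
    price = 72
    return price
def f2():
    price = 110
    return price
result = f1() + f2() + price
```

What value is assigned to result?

Step 1: Each function shadows global price with its own local.
Step 2: f1() returns 72, f2() returns 110.
Step 3: Global price = 5 is unchanged. result = 72 + 110 + 5 = 187

The answer is 187.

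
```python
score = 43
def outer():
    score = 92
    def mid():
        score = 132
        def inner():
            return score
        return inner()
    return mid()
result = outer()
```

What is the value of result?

Step 1: Three levels of shadowing: global 43, outer 92, mid 132.
Step 2: inner() finds score = 132 in enclosing mid() scope.
Step 3: result = 132

The answer is 132.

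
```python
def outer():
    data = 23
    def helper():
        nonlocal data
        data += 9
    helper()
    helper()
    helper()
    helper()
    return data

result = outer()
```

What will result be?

Step 1: data starts at 23.
Step 2: helper() is called 4 times, each adding 9.
Step 3: data = 23 + 9 * 4 = 59

The answer is 59.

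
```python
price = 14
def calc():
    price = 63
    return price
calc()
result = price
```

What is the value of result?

Step 1: Global price = 14.
Step 2: calc() creates local price = 63 (shadow, not modification).
Step 3: After calc() returns, global price is unchanged. result = 14

The answer is 14.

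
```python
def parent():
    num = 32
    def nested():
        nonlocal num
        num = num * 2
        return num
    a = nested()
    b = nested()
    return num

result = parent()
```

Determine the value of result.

Step 1: num starts at 32.
Step 2: First nested(): num = 32 * 2 = 64.
Step 3: Second nested(): num = 64 * 2 = 128.
Step 4: result = 128

The answer is 128.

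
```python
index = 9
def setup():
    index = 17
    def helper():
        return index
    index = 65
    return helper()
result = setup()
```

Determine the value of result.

Step 1: setup() sets index = 17, then later index = 65.
Step 2: helper() is called after index is reassigned to 65. Closures capture variables by reference, not by value.
Step 3: result = 65

The answer is 65.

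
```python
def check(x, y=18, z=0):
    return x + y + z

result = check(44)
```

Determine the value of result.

Step 1: check(44) uses defaults y = 18, z = 0.
Step 2: Returns 44 + 18 + 0 = 62.
Step 3: result = 62

The answer is 62.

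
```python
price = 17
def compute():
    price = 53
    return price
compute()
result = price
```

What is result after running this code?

Step 1: Global price = 17.
Step 2: compute() creates local price = 53 (shadow, not modification).
Step 3: After compute() returns, global price is unchanged. result = 17

The answer is 17.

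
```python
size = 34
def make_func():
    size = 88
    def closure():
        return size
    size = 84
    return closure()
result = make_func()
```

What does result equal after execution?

Step 1: make_func() sets size = 88, then later size = 84.
Step 2: closure() is called after size is reassigned to 84. Closures capture variables by reference, not by value.
Step 3: result = 84

The answer is 84.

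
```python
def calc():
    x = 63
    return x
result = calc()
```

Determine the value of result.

Step 1: calc() defines x = 63 in its local scope.
Step 2: return x finds the local variable x = 63.
Step 3: result = 63

The answer is 63.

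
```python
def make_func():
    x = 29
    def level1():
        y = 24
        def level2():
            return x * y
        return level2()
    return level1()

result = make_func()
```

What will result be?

Step 1: x = 29 in make_func. y = 24 in level1.
Step 2: level2() reads x = 29 and y = 24 from enclosing scopes.
Step 3: result = 29 * 24 = 696

The answer is 696.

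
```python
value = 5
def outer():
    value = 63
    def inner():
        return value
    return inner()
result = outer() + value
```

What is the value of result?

Step 1: Global value = 5. outer() shadows with value = 63.
Step 2: inner() returns enclosing value = 63. outer() = 63.
Step 3: result = 63 + global value (5) = 68

The answer is 68.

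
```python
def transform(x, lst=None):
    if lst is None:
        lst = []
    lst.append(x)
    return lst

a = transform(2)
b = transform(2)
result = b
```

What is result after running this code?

Step 1: None default with guard creates a NEW list each call.
Step 2: a = [2] (fresh list). b = [2] (another fresh list).
Step 3: result = [2] (this is the fix for mutable default)

The answer is [2].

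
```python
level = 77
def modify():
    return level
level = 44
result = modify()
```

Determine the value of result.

Step 1: level is first set to 77, then reassigned to 44.
Step 2: modify() is called after the reassignment, so it looks up the current global level = 44.
Step 3: result = 44

The answer is 44.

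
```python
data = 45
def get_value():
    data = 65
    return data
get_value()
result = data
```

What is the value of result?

Step 1: Global data = 45.
Step 2: get_value() creates local data = 65 (shadow, not modification).
Step 3: After get_value() returns, global data is unchanged. result = 45

The answer is 45.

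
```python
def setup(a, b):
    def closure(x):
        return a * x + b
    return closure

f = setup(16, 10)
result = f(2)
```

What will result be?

Step 1: setup(16, 10) captures a = 16, b = 10.
Step 2: f(2) computes 16 * 2 + 10 = 42.
Step 3: result = 42

The answer is 42.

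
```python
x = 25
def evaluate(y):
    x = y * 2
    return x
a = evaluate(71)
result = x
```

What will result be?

Step 1: Global x = 25.
Step 2: evaluate(71) creates local x = 71 * 2 = 142.
Step 3: Global x unchanged because no global keyword. result = 25

The answer is 25.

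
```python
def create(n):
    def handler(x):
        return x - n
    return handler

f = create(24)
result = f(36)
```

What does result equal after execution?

Step 1: create(24) creates a closure capturing n = 24.
Step 2: f(36) computes 36 - 24 = 12.
Step 3: result = 12

The answer is 12.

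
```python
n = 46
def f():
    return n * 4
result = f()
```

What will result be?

Step 1: n = 46 is defined globally.
Step 2: f() looks up n from global scope = 46, then computes 46 * 4 = 184.
Step 3: result = 184

The answer is 184.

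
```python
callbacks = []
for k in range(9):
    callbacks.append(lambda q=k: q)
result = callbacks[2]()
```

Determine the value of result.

Step 1: Default argument q=k captures k's value at each iteration.
Step 2: callbacks[2] captured q = 2 when k was 2.
Step 3: result = 2

The answer is 2.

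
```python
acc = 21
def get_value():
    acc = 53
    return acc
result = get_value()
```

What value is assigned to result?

Step 1: Global acc = 21.
Step 2: get_value() creates local acc = 53, shadowing the global.
Step 3: Returns local acc = 53. result = 53

The answer is 53.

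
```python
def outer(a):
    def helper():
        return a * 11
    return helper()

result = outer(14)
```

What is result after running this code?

Step 1: outer(14) binds parameter a = 14.
Step 2: helper() accesses a = 14 from enclosing scope.
Step 3: result = 14 * 11 = 154

The answer is 154.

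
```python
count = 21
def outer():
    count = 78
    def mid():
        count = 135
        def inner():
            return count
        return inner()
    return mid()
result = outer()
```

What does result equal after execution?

Step 1: Three levels of shadowing: global 21, outer 78, mid 135.
Step 2: inner() finds count = 135 in enclosing mid() scope.
Step 3: result = 135

The answer is 135.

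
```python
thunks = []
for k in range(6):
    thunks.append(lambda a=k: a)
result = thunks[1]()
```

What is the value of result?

Step 1: Default argument a=k captures k's value at each iteration.
Step 2: thunks[1] captured a = 1 when k was 1.
Step 3: result = 1

The answer is 1.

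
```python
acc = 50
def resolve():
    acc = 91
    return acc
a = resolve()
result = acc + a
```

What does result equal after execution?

Step 1: Global acc = 50. resolve() returns local acc = 91.
Step 2: a = 91. Global acc still = 50.
Step 3: result = 50 + 91 = 141

The answer is 141.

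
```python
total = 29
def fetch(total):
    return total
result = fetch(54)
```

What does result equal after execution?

Step 1: Global total = 29.
Step 2: fetch(54) takes parameter total = 54, which shadows the global.
Step 3: result = 54

The answer is 54.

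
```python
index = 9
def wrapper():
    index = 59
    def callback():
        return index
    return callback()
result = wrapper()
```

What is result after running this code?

Step 1: index = 9 globally, but wrapper() defines index = 59 locally.
Step 2: callback() looks up index. Not in local scope, so checks enclosing scope (wrapper) and finds index = 59.
Step 3: result = 59

The answer is 59.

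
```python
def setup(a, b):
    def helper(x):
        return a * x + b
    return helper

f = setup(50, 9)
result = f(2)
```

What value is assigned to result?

Step 1: setup(50, 9) captures a = 50, b = 9.
Step 2: f(2) computes 50 * 2 + 9 = 109.
Step 3: result = 109

The answer is 109.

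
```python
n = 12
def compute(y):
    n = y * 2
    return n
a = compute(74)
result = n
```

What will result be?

Step 1: Global n = 12.
Step 2: compute(74) creates local n = 74 * 2 = 148.
Step 3: Global n unchanged because no global keyword. result = 12

The answer is 12.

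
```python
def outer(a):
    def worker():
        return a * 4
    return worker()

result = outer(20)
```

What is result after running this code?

Step 1: outer(20) binds parameter a = 20.
Step 2: worker() accesses a = 20 from enclosing scope.
Step 3: result = 20 * 4 = 80

The answer is 80.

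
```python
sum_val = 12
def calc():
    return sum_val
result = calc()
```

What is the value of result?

Step 1: sum_val = 12 is defined in the global scope.
Step 2: calc() looks up sum_val. No local sum_val exists, so Python checks the global scope via LEGB rule and finds sum_val = 12.
Step 3: result = 12

The answer is 12.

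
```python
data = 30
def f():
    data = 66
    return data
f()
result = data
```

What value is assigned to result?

Step 1: Global data = 30.
Step 2: f() creates local data = 66 (shadow, not modification).
Step 3: After f() returns, global data is unchanged. result = 30

The answer is 30.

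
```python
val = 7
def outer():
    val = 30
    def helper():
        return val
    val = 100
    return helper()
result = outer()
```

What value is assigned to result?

Step 1: outer() sets val = 30, then later val = 100.
Step 2: helper() is called after val is reassigned to 100. Closures capture variables by reference, not by value.
Step 3: result = 100

The answer is 100.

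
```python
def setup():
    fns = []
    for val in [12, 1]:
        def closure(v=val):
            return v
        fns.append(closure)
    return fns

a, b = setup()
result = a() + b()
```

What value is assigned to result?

Step 1: Default argument v=val captures val at each iteration.
Step 2: a() returns 12 (captured at first iteration), b() returns 1 (captured at second).
Step 3: result = 12 + 1 = 13

The answer is 13.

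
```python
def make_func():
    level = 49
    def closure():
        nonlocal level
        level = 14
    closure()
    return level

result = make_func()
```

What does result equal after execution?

Step 1: make_func() sets level = 49.
Step 2: closure() uses nonlocal to reassign level = 14.
Step 3: result = 14

The answer is 14.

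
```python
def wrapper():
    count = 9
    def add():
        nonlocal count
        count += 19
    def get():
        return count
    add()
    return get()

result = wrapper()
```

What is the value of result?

Step 1: count = 9. add() modifies it via nonlocal, get() reads it.
Step 2: add() makes count = 9 + 19 = 28.
Step 3: get() returns 28. result = 28

The answer is 28.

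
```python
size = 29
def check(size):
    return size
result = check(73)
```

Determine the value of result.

Step 1: Global size = 29.
Step 2: check(73) takes parameter size = 73, which shadows the global.
Step 3: result = 73

The answer is 73.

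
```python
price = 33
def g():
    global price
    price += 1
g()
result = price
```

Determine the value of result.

Step 1: price = 33 globally.
Step 2: g() modifies global price: price += 1 = 34.
Step 3: result = 34

The answer is 34.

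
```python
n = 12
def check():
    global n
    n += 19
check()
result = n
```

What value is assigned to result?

Step 1: n = 12 globally.
Step 2: check() modifies global n: n += 19 = 31.
Step 3: result = 31

The answer is 31.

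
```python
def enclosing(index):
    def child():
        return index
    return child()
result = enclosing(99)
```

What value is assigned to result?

Step 1: enclosing(99) binds parameter index = 99.
Step 2: child() looks up index in enclosing scope and finds the parameter index = 99.
Step 3: result = 99

The answer is 99.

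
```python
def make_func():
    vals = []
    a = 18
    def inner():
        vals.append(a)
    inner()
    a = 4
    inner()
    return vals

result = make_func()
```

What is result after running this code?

Step 1: a = 18. inner() appends current a to vals.
Step 2: First inner(): appends 18. Then a = 4.
Step 3: Second inner(): appends 4 (closure sees updated a). result = [18, 4]

The answer is [18, 4].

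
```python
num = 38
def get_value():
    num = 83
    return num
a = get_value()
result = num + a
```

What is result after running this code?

Step 1: Global num = 38. get_value() returns local num = 83.
Step 2: a = 83. Global num still = 38.
Step 3: result = 38 + 83 = 121

The answer is 121.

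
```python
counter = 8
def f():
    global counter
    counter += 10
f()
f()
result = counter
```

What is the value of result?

Step 1: counter = 8.
Step 2: First f(): counter = 8 + 10 = 18.
Step 3: Second f(): counter = 18 + 10 = 28. result = 28

The answer is 28.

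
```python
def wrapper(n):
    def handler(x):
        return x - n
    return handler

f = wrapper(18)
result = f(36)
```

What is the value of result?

Step 1: wrapper(18) creates a closure capturing n = 18.
Step 2: f(36) computes 36 - 18 = 18.
Step 3: result = 18

The answer is 18.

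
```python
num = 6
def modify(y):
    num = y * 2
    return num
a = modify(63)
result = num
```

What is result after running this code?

Step 1: Global num = 6.
Step 2: modify(63) creates local num = 63 * 2 = 126.
Step 3: Global num unchanged because no global keyword. result = 6

The answer is 6.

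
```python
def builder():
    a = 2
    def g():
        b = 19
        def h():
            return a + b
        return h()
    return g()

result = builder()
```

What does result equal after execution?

Step 1: builder() defines a = 2. g() defines b = 19.
Step 2: h() accesses both from enclosing scopes: a = 2, b = 19.
Step 3: result = 2 + 19 = 21

The answer is 21.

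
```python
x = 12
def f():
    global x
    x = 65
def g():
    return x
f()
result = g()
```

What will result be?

Step 1: x = 12.
Step 2: f() sets global x = 65.
Step 3: g() reads global x = 65. result = 65

The answer is 65.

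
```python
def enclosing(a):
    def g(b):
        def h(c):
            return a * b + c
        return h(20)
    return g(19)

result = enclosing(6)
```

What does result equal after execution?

Step 1: a = 6, b = 19, c = 20.
Step 2: h() computes a * b + c = 6 * 19 + 20 = 134.
Step 3: result = 134

The answer is 134.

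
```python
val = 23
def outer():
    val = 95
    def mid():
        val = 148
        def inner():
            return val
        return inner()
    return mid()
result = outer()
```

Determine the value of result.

Step 1: Three levels of shadowing: global 23, outer 95, mid 148.
Step 2: inner() finds val = 148 in enclosing mid() scope.
Step 3: result = 148

The answer is 148.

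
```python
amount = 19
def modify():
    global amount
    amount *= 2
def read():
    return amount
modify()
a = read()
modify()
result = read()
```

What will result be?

Step 1: amount = 19.
Step 2: First modify(): amount = 19 * 2 = 38.
Step 3: Second modify(): amount = 38 * 2 = 76.
Step 4: read() returns 76

The answer is 76.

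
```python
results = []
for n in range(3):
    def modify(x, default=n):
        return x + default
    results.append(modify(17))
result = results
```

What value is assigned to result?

Step 1: Default argument default=n is evaluated at function definition time.
Step 2: Each iteration creates modify with default = current n value.
Step 3: modify(17) returns 17 + default. results = [17, 18, 19]

The answer is [17, 18, 19].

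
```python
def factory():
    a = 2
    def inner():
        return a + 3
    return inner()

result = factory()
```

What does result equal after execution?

Step 1: factory() defines a = 2.
Step 2: inner() reads a = 2 from enclosing scope, returns 2 + 3 = 5.
Step 3: result = 5

The answer is 5.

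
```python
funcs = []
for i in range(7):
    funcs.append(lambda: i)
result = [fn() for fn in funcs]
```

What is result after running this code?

Step 1: All 7 lambdas share the same variable i.
Step 2: After the loop, i = 6.
Step 3: Each call returns 6. result = [6, 6, 6, 6, 6, 6, 6]

The answer is [6, 6, 6, 6, 6, 6, 6].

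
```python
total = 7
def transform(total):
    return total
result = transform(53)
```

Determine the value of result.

Step 1: Global total = 7.
Step 2: transform(53) takes parameter total = 53, which shadows the global.
Step 3: result = 53

The answer is 53.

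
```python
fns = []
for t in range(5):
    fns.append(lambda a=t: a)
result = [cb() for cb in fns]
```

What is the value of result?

Step 1: Default arg a=t captures t at each iteration.
Step 2: Each lambda has its own default: 0, 1, ..., 4.
Step 3: result = [0, 1, 2, 3, 4]

The answer is [0, 1, 2, 3, 4].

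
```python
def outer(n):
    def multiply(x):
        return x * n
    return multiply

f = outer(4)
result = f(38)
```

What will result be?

Step 1: outer(4) returns multiply closure with n = 4.
Step 2: f(38) computes 38 * 4 = 152.
Step 3: result = 152

The answer is 152.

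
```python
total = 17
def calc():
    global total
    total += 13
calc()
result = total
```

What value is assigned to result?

Step 1: total = 17 globally.
Step 2: calc() modifies global total: total += 13 = 30.
Step 3: result = 30

The answer is 30.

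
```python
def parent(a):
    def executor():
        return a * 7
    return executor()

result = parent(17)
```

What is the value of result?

Step 1: parent(17) binds parameter a = 17.
Step 2: executor() accesses a = 17 from enclosing scope.
Step 3: result = 17 * 7 = 119

The answer is 119.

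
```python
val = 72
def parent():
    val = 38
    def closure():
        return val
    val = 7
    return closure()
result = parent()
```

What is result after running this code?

Step 1: parent() sets val = 38, then later val = 7.
Step 2: closure() is called after val is reassigned to 7. Closures capture variables by reference, not by value.
Step 3: result = 7

The answer is 7.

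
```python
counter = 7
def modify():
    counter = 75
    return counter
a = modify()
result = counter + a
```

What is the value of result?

Step 1: Global counter = 7. modify() returns local counter = 75.
Step 2: a = 75. Global counter still = 7.
Step 3: result = 7 + 75 = 82

The answer is 82.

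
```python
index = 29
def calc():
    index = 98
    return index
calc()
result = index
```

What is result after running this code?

Step 1: Global index = 29.
Step 2: calc() creates local index = 98 (shadow, not modification).
Step 3: After calc() returns, global index is unchanged. result = 29

The answer is 29.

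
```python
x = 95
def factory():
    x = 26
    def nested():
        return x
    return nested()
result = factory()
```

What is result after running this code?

Step 1: x = 95 globally, but factory() defines x = 26 locally.
Step 2: nested() looks up x. Not in local scope, so checks enclosing scope (factory) and finds x = 26.
Step 3: result = 26

The answer is 26.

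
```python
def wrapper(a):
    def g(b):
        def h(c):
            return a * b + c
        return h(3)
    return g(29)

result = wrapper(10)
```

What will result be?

Step 1: a = 10, b = 29, c = 3.
Step 2: h() computes a * b + c = 10 * 29 + 3 = 293.
Step 3: result = 293

The answer is 293.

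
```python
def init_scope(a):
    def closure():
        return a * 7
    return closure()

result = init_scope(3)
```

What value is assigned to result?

Step 1: init_scope(3) binds parameter a = 3.
Step 2: closure() accesses a = 3 from enclosing scope.
Step 3: result = 3 * 7 = 21

The answer is 21.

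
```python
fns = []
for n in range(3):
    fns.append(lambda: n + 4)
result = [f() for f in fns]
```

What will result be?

Step 1: All lambdas capture n by reference. After the loop, n = 2.
Step 2: Each call returns 2 + 4 = 6.
Step 3: result = [6, 6, 6]

The answer is [6, 6, 6].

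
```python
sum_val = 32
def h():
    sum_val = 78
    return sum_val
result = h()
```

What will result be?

Step 1: Global sum_val = 32.
Step 2: h() creates local sum_val = 78, shadowing the global.
Step 3: Returns local sum_val = 78. result = 78

The answer is 78.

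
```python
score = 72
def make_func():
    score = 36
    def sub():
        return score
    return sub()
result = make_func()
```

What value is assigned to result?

Step 1: score = 72 globally, but make_func() defines score = 36 locally.
Step 2: sub() looks up score. Not in local scope, so checks enclosing scope (make_func) and finds score = 36.
Step 3: result = 36

The answer is 36.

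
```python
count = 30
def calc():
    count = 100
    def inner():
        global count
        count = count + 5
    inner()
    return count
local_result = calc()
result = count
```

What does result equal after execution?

Step 1: Global count = 30. calc() creates local count = 100.
Step 2: inner() declares global count and adds 5: global count = 30 + 5 = 35.
Step 3: calc() returns its local count = 100 (unaffected by inner).
Step 4: result = global count = 35

The answer is 35.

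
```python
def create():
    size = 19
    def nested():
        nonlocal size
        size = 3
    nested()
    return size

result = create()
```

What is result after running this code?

Step 1: create() sets size = 19.
Step 2: nested() uses nonlocal to reassign size = 3.
Step 3: result = 3

The answer is 3.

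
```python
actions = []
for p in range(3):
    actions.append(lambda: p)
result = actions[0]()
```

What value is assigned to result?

Step 1: The loop creates 3 lambdas, all referencing the same variable p.
Step 2: After the loop, p = 2 (final value).
Step 3: actions[0]() looks up p at call time and finds 2. This is the late binding gotcha. result = 2

The answer is 2.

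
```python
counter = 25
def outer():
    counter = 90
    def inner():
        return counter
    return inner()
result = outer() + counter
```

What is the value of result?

Step 1: Global counter = 25. outer() shadows with counter = 90.
Step 2: inner() returns enclosing counter = 90. outer() = 90.
Step 3: result = 90 + global counter (25) = 115

The answer is 115.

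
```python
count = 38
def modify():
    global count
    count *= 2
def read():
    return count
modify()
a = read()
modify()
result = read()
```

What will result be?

Step 1: count = 38.
Step 2: First modify(): count = 38 * 2 = 76.
Step 3: Second modify(): count = 76 * 2 = 152.
Step 4: read() returns 152

The answer is 152.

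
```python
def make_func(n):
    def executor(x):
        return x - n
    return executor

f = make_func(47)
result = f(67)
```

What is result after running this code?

Step 1: make_func(47) creates a closure capturing n = 47.
Step 2: f(67) computes 67 - 47 = 20.
Step 3: result = 20

The answer is 20.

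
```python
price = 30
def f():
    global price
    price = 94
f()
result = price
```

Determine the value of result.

Step 1: price = 30 globally.
Step 2: f() declares global price and sets it to 94.
Step 3: After f(), global price = 94. result = 94

The answer is 94.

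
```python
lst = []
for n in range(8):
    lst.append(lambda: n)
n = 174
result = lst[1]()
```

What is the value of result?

Step 1: Lambdas capture the variable n by reference, not by value.
Step 2: After the loop, n is reassigned to 174.
Step 3: lst[1]() looks up the current n = 174. result = 174

The answer is 174.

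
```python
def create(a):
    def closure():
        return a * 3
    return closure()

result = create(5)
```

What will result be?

Step 1: create(5) binds parameter a = 5.
Step 2: closure() accesses a = 5 from enclosing scope.
Step 3: result = 5 * 3 = 15

The answer is 15.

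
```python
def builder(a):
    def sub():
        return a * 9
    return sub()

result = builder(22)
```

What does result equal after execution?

Step 1: builder(22) binds parameter a = 22.
Step 2: sub() accesses a = 22 from enclosing scope.
Step 3: result = 22 * 9 = 198

The answer is 198.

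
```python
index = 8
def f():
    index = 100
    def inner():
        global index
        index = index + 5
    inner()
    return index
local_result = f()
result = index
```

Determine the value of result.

Step 1: Global index = 8. f() creates local index = 100.
Step 2: inner() declares global index and adds 5: global index = 8 + 5 = 13.
Step 3: f() returns its local index = 100 (unaffected by inner).
Step 4: result = global index = 13

The answer is 13.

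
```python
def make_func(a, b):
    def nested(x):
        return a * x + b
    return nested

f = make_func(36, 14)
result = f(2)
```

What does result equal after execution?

Step 1: make_func(36, 14) captures a = 36, b = 14.
Step 2: f(2) computes 36 * 2 + 14 = 86.
Step 3: result = 86

The answer is 86.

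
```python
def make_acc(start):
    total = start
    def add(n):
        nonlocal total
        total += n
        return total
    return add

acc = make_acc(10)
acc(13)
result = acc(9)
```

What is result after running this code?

Step 1: make_acc(10) creates closure with total = 10.
Step 2: First acc(13): total = 10 + 13 = 23.
Step 3: Second acc(9): total = 23 + 9 = 32. result = 32

The answer is 32.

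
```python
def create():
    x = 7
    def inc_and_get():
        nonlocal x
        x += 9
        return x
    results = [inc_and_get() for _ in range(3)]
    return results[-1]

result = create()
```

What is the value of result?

Step 1: x = 7.
Step 2: Three calls to inc_and_get(), each adding 9.
Step 3: Last value = 7 + 9 * 3 = 34

The answer is 34.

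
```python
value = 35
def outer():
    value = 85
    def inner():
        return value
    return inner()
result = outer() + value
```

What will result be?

Step 1: Global value = 35. outer() shadows with value = 85.
Step 2: inner() returns enclosing value = 85. outer() = 85.
Step 3: result = 85 + global value (35) = 120

The answer is 120.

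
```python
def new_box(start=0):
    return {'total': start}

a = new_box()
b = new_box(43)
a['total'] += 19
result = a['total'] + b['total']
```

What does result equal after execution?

Step 1: new_box() returns a new dict each call (immutable default 0).
Step 2: a = {'total': 0}, b = {'total': 43}.
Step 3: a['total'] += 19 = 19. result = 19 + 43 = 62

The answer is 62.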